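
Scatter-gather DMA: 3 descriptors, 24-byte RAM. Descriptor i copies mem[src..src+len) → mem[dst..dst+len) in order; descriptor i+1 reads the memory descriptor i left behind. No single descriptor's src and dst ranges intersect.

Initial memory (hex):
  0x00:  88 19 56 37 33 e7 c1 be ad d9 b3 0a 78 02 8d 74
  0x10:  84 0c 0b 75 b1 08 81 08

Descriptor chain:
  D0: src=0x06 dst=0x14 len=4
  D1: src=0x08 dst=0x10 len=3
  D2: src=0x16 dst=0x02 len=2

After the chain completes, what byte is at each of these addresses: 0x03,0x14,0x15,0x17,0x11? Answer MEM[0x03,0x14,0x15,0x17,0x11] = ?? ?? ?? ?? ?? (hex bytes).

[0] 0x06->0x14 len=4 : c1 be ad d9
[1] 0x08->0x10 len=3 : ad d9 b3
[2] 0x16->0x02 len=2 : ad d9
query mem[0x03]=0xd9, mem[0x14]=0xc1, mem[0x15]=0xbe, mem[0x17]=0xd9, mem[0x11]=0xd9

MEM[0x03,0x14,0x15,0x17,0x11] = d9 c1 be d9 d9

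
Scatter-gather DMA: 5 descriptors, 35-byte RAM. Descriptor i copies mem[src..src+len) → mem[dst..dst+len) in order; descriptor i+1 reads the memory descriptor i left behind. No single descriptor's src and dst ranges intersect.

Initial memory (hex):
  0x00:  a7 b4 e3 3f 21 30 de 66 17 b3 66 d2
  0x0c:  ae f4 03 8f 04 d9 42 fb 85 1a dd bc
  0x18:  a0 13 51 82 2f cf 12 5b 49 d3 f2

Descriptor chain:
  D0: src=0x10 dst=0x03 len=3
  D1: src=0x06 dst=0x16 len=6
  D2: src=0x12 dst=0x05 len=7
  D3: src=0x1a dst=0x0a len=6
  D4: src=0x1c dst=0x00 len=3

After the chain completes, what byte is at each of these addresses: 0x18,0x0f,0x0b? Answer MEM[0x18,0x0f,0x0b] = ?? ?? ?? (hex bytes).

#0 dst[0x03+3] := {0x04,0xd9,0x42}
#1 dst[0x16+6] := {0xde,0x66,0x17,0xb3,0x66,0xd2}
#2 dst[0x05+7] := {0x42,0xfb,0x85,0x1a,0xde,0x66,0x17}
#3 dst[0x0a+6] := {0x66,0xd2,0x2f,0xcf,0x12,0x5b}
#4 dst[0x00+3] := {0x2f,0xcf,0x12}
query mem[0x18]=0x17, mem[0x0f]=0x5b, mem[0x0b]=0xd2

MEM[0x18,0x0f,0x0b] = 17 5b d2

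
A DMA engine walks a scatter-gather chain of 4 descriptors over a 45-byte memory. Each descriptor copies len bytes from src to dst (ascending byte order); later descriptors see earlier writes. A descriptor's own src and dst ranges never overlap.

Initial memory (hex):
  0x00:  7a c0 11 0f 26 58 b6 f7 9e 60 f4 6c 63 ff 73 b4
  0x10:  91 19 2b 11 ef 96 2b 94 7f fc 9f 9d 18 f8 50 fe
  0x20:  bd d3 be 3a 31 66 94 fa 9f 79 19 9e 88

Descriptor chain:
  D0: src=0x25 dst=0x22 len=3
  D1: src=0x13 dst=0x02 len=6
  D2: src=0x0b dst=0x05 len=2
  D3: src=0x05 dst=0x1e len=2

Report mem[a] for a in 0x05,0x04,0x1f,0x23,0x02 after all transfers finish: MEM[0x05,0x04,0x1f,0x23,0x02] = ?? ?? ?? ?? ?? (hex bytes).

MEM[0x05,0x04,0x1f,0x23,0x02] = 6c 96 63 94 11

D0: mem[0x22..0x24] <- [66 94 fa]
D1: mem[0x02..0x07] <- [11 ef 96 2b 94 7f]
D2: mem[0x05..0x06] <- [6c 63]
D3: mem[0x1e..0x1f] <- [6c 63]
query mem[0x05]=0x6c, mem[0x04]=0x96, mem[0x1f]=0x63, mem[0x23]=0x94, mem[0x02]=0x11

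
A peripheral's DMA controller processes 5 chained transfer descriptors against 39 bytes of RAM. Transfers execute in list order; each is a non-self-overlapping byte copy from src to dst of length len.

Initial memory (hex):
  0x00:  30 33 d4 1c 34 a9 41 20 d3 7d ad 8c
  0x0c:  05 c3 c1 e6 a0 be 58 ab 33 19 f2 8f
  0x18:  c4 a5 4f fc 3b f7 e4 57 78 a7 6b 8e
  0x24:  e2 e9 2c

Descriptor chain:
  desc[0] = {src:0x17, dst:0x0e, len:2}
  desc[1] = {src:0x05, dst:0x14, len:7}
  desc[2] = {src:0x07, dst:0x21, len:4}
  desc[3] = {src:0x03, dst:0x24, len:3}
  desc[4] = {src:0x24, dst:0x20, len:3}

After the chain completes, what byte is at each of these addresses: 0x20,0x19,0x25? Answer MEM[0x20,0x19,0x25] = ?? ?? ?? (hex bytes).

MEM[0x20,0x19,0x25] = 1c ad 34

  after D0: wrote 2B at 0x0e = 8fc4
  after D1: wrote 7B at 0x14 = a94120d37dad8c
  after D2: wrote 4B at 0x21 = 20d37dad
  after D3: wrote 3B at 0x24 = 1c34a9
  after D4: wrote 3B at 0x20 = 1c34a9
query mem[0x20]=0x1c, mem[0x19]=0xad, mem[0x25]=0x34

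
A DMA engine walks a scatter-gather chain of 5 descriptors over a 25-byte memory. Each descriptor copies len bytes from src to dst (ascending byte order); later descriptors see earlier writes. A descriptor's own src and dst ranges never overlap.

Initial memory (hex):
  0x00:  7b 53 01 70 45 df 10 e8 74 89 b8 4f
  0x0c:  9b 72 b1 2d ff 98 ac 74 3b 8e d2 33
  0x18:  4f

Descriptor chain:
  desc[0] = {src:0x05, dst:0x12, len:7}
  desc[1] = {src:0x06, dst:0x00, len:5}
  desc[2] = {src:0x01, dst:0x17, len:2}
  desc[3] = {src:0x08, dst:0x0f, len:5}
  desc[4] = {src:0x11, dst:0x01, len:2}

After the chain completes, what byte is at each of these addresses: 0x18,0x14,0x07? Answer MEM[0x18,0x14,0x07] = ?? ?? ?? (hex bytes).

#0 dst[0x12+7] := {0xdf,0x10,0xe8,0x74,0x89,0xb8,0x4f}
#1 dst[0x00+5] := {0x10,0xe8,0x74,0x89,0xb8}
#2 dst[0x17+2] := {0xe8,0x74}
#3 dst[0x0f+5] := {0x74,0x89,0xb8,0x4f,0x9b}
#4 dst[0x01+2] := {0xb8,0x4f}
query mem[0x18]=0x74, mem[0x14]=0xe8, mem[0x07]=0xe8

MEM[0x18,0x14,0x07] = 74 e8 e8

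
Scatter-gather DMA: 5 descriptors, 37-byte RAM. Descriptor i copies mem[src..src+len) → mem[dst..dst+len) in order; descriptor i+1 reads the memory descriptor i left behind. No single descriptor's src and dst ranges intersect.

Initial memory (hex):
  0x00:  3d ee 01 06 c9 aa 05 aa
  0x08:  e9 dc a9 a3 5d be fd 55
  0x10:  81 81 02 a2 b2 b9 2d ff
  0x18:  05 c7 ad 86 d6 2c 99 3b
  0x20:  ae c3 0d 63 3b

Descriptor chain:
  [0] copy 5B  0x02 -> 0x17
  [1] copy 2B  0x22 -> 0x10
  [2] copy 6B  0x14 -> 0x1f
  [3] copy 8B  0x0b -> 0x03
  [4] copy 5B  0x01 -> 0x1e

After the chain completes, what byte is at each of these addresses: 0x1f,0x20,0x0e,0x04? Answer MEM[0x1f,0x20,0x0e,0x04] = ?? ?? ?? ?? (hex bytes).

#0 dst[0x17+5] := {0x01,0x06,0xc9,0xaa,0x05}
#1 dst[0x10+2] := {0x0d,0x63}
#2 dst[0x1f+6] := {0xb2,0xb9,0x2d,0x01,0x06,0xc9}
#3 dst[0x03+8] := {0xa3,0x5d,0xbe,0xfd,0x55,0x0d,0x63,0x02}
#4 dst[0x1e+5] := {0xee,0x01,0xa3,0x5d,0xbe}
query mem[0x1f]=0x01, mem[0x20]=0xa3, mem[0x0e]=0xfd, mem[0x04]=0x5d

MEM[0x1f,0x20,0x0e,0x04] = 01 a3 fd 5d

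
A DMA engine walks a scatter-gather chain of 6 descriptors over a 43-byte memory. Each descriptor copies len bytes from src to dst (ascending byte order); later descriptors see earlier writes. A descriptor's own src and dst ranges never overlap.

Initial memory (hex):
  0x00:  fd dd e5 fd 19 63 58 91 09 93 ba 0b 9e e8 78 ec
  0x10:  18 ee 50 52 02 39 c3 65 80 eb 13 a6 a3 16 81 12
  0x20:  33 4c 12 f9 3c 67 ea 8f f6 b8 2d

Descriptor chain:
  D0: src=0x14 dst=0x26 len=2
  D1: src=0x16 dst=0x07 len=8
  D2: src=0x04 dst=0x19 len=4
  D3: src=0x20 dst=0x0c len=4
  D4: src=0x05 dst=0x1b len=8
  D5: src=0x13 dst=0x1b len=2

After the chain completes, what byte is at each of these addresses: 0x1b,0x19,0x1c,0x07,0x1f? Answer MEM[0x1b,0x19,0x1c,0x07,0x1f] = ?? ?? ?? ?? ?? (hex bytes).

MEM[0x1b,0x19,0x1c,0x07,0x1f] = 52 19 02 c3 80

D0: mem[0x26..0x27] <- [02 39]
D1: mem[0x07..0x0e] <- [c3 65 80 eb 13 a6 a3 16]
D2: mem[0x19..0x1c] <- [19 63 58 c3]
D3: mem[0x0c..0x0f] <- [33 4c 12 f9]
D4: mem[0x1b..0x22] <- [63 58 c3 65 80 eb 13 33]
D5: mem[0x1b..0x1c] <- [52 02]
query mem[0x1b]=0x52, mem[0x19]=0x19, mem[0x1c]=0x02, mem[0x07]=0xc3, mem[0x1f]=0x80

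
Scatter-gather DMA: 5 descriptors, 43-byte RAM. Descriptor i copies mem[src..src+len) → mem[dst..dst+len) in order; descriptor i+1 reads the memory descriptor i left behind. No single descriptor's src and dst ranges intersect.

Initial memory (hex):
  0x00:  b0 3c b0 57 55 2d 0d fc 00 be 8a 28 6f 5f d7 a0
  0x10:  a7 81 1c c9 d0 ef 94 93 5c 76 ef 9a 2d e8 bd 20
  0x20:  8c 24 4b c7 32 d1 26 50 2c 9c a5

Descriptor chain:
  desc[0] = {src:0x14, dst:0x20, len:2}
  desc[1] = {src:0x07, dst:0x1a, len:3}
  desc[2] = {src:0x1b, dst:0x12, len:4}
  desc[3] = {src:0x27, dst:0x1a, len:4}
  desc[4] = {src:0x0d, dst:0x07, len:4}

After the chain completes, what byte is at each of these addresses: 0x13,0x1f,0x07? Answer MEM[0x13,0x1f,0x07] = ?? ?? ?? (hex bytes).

MEM[0x13,0x1f,0x07] = be 20 5f

[0] 0x14->0x20 len=2 : d0 ef
[1] 0x07->0x1a len=3 : fc 00 be
[2] 0x1b->0x12 len=4 : 00 be e8 bd
[3] 0x27->0x1a len=4 : 50 2c 9c a5
[4] 0x0d->0x07 len=4 : 5f d7 a0 a7
query mem[0x13]=0xbe, mem[0x1f]=0x20, mem[0x07]=0x5f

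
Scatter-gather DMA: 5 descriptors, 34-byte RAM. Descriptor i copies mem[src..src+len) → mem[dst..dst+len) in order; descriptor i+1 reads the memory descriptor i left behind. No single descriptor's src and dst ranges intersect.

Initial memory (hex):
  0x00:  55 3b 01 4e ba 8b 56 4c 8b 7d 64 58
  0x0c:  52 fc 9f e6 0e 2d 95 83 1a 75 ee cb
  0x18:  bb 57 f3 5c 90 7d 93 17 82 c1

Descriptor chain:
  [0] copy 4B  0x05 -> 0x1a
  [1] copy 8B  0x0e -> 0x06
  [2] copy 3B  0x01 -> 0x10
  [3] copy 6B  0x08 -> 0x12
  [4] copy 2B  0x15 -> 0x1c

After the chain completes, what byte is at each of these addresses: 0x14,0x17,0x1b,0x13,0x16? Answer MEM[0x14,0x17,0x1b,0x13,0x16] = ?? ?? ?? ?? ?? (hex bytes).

MEM[0x14,0x17,0x1b,0x13,0x16] = 95 75 56 2d 1a

D0: mem[0x1a..0x1d] <- [8b 56 4c 8b]
D1: mem[0x06..0x0d] <- [9f e6 0e 2d 95 83 1a 75]
D2: mem[0x10..0x12] <- [3b 01 4e]
D3: mem[0x12..0x17] <- [0e 2d 95 83 1a 75]
D4: mem[0x1c..0x1d] <- [83 1a]
query mem[0x14]=0x95, mem[0x17]=0x75, mem[0x1b]=0x56, mem[0x13]=0x2d, mem[0x16]=0x1a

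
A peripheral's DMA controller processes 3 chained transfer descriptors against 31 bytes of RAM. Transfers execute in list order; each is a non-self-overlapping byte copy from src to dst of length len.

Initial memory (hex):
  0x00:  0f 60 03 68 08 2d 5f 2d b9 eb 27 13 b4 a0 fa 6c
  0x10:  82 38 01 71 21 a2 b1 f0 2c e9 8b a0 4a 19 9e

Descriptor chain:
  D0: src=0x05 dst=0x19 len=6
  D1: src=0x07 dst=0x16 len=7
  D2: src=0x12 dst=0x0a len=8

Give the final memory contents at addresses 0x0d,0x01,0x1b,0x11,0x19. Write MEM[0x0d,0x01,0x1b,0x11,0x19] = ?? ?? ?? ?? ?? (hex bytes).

#0 dst[0x19+6] := {0x2d,0x5f,0x2d,0xb9,0xeb,0x27}
#1 dst[0x16+7] := {0x2d,0xb9,0xeb,0x27,0x13,0xb4,0xa0}
#2 dst[0x0a+8] := {0x01,0x71,0x21,0xa2,0x2d,0xb9,0xeb,0x27}
query mem[0x0d]=0xa2, mem[0x01]=0x60, mem[0x1b]=0xb4, mem[0x11]=0x27, mem[0x19]=0x27

MEM[0x0d,0x01,0x1b,0x11,0x19] = a2 60 b4 27 27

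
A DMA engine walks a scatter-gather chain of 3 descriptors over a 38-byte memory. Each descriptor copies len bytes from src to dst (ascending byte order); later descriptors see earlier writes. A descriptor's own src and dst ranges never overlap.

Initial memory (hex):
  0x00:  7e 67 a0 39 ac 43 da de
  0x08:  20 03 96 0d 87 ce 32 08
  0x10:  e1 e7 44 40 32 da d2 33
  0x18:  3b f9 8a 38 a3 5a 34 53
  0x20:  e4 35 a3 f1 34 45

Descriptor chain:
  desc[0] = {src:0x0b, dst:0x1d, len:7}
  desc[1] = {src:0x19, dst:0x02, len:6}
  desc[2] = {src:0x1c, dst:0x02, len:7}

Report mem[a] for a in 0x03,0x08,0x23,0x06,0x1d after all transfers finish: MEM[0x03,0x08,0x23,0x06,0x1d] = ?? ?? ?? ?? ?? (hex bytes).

MEM[0x03,0x08,0x23,0x06,0x1d] = 0d e1 e7 32 0d

#0 dst[0x1d+7] := {0x0d,0x87,0xce,0x32,0x08,0xe1,0xe7}
#1 dst[0x02+6] := {0xf9,0x8a,0x38,0xa3,0x0d,0x87}
#2 dst[0x02+7] := {0xa3,0x0d,0x87,0xce,0x32,0x08,0xe1}
query mem[0x03]=0x0d, mem[0x08]=0xe1, mem[0x23]=0xe7, mem[0x06]=0x32, mem[0x1d]=0x0d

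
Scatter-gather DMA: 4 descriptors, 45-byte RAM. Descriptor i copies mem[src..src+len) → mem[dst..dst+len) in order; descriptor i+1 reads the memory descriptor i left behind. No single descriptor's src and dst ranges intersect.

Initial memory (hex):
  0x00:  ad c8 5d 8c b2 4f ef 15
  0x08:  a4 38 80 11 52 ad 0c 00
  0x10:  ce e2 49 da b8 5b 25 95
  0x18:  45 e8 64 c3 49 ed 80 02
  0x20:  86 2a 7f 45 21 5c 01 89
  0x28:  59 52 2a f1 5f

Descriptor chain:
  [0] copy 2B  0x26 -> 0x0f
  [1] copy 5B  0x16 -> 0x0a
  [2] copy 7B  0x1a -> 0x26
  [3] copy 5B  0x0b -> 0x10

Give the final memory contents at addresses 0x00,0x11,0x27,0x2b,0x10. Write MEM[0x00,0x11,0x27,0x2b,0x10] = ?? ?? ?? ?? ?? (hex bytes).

#0 dst[0x0f+2] := {0x01,0x89}
#1 dst[0x0a+5] := {0x25,0x95,0x45,0xe8,0x64}
#2 dst[0x26+7] := {0x64,0xc3,0x49,0xed,0x80,0x02,0x86}
#3 dst[0x10+5] := {0x95,0x45,0xe8,0x64,0x01}
query mem[0x00]=0xad, mem[0x11]=0x45, mem[0x27]=0xc3, mem[0x2b]=0x02, mem[0x10]=0x95

MEM[0x00,0x11,0x27,0x2b,0x10] = ad 45 c3 02 95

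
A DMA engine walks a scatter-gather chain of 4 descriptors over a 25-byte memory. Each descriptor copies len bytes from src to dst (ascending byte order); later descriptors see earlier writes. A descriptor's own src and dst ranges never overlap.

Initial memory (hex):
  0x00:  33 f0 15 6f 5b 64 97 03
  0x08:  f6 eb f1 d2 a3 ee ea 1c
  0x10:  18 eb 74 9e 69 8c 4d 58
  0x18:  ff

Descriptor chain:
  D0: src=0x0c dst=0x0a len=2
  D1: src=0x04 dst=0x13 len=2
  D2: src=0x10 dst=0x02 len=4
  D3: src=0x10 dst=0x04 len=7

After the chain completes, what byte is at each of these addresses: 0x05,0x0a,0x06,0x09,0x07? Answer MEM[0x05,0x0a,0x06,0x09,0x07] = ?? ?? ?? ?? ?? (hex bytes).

#0 dst[0x0a+2] := {0xa3,0xee}
#1 dst[0x13+2] := {0x5b,0x64}
#2 dst[0x02+4] := {0x18,0xeb,0x74,0x5b}
#3 dst[0x04+7] := {0x18,0xeb,0x74,0x5b,0x64,0x8c,0x4d}
query mem[0x05]=0xeb, mem[0x0a]=0x4d, mem[0x06]=0x74, mem[0x09]=0x8c, mem[0x07]=0x5b

MEM[0x05,0x0a,0x06,0x09,0x07] = eb 4d 74 8c 5b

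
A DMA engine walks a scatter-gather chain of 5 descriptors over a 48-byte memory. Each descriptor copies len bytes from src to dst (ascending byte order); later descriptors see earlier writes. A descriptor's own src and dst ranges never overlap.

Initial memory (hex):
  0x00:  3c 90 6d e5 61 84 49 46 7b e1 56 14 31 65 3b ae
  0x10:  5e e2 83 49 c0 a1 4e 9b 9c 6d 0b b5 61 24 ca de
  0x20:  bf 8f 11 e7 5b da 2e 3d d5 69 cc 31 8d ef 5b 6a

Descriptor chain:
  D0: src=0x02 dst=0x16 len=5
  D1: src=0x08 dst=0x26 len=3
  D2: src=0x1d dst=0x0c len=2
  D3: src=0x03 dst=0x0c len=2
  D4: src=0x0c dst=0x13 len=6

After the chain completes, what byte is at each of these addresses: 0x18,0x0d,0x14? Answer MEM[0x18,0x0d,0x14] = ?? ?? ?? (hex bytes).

#0 dst[0x16+5] := {0x6d,0xe5,0x61,0x84,0x49}
#1 dst[0x26+3] := {0x7b,0xe1,0x56}
#2 dst[0x0c+2] := {0x24,0xca}
#3 dst[0x0c+2] := {0xe5,0x61}
#4 dst[0x13+6] := {0xe5,0x61,0x3b,0xae,0x5e,0xe2}
query mem[0x18]=0xe2, mem[0x0d]=0x61, mem[0x14]=0x61

MEM[0x18,0x0d,0x14] = e2 61 61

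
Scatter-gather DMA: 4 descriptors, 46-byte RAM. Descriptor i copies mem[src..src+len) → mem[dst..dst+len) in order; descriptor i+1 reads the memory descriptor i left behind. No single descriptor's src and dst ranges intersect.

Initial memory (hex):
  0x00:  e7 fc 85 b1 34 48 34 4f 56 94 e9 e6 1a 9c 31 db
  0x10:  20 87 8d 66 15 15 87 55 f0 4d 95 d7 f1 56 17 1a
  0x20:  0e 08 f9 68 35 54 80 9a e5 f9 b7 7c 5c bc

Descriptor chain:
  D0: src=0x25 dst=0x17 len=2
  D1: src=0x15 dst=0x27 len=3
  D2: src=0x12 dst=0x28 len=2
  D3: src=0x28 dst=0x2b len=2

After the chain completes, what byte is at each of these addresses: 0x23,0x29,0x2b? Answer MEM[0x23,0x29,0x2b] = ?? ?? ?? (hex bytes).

MEM[0x23,0x29,0x2b] = 68 66 8d

D0: mem[0x17..0x18] <- [54 80]
D1: mem[0x27..0x29] <- [15 87 54]
D2: mem[0x28..0x29] <- [8d 66]
D3: mem[0x2b..0x2c] <- [8d 66]
query mem[0x23]=0x68, mem[0x29]=0x66, mem[0x2b]=0x8d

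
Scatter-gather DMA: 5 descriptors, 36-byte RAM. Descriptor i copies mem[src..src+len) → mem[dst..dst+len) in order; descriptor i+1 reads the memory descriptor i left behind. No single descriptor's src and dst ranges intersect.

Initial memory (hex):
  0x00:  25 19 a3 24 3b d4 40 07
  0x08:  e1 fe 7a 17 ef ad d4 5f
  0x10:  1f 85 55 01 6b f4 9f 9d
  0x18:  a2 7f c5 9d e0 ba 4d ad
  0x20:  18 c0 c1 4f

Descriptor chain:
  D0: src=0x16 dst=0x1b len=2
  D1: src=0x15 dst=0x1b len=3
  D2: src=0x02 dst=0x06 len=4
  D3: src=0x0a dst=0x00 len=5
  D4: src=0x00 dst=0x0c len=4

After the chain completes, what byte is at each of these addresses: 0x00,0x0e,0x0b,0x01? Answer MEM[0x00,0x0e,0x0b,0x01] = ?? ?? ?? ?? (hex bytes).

  after D0: wrote 2B at 0x1b = 9f9d
  after D1: wrote 3B at 0x1b = f49f9d
  after D2: wrote 4B at 0x06 = a3243bd4
  after D3: wrote 5B at 0x00 = 7a17efadd4
  after D4: wrote 4B at 0x0c = 7a17efad
query mem[0x00]=0x7a, mem[0x0e]=0xef, mem[0x0b]=0x17, mem[0x01]=0x17

MEM[0x00,0x0e,0x0b,0x01] = 7a ef 17 17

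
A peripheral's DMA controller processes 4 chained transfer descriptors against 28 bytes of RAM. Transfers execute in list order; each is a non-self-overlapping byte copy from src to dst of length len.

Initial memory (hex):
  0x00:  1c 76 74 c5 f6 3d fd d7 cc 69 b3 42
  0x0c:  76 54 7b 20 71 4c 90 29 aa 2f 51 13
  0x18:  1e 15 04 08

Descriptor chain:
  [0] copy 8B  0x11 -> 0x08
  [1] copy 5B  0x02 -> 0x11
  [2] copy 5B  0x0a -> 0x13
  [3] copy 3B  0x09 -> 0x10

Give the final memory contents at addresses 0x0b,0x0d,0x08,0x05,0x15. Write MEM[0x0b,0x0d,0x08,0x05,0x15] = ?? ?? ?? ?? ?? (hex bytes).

  after D0: wrote 8B at 0x08 = 4c9029aa2f51131e
  after D1: wrote 5B at 0x11 = 74c5f63dfd
  after D2: wrote 5B at 0x13 = 29aa2f5113
  after D3: wrote 3B at 0x10 = 9029aa
query mem[0x0b]=0xaa, mem[0x0d]=0x51, mem[0x08]=0x4c, mem[0x05]=0x3d, mem[0x15]=0x2f

MEM[0x0b,0x0d,0x08,0x05,0x15] = aa 51 4c 3d 2f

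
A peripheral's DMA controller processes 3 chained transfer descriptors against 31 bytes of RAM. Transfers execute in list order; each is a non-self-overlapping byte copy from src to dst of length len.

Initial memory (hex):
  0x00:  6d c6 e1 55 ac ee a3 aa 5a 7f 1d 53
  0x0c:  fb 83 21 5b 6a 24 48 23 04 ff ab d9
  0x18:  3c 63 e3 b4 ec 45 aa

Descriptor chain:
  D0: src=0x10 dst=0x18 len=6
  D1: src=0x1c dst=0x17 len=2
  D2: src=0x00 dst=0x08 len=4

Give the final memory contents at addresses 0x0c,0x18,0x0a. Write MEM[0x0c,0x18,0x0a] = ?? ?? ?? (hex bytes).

[0] 0x10->0x18 len=6 : 6a 24 48 23 04 ff
[1] 0x1c->0x17 len=2 : 04 ff
[2] 0x00->0x08 len=4 : 6d c6 e1 55
query mem[0x0c]=0xfb, mem[0x18]=0xff, mem[0x0a]=0xe1

MEM[0x0c,0x18,0x0a] = fb ff e1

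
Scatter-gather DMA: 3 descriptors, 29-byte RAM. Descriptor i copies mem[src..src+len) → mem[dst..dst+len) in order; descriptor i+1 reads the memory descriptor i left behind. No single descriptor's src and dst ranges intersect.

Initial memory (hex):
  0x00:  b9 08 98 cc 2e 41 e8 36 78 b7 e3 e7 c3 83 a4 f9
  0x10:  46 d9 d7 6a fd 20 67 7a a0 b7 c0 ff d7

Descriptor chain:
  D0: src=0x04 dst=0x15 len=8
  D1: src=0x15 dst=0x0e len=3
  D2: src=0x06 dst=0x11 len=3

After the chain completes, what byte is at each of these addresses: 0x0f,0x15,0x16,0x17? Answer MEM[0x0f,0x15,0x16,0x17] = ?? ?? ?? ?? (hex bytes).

  after D0: wrote 8B at 0x15 = 2e41e83678b7e3e7
  after D1: wrote 3B at 0x0e = 2e41e8
  after D2: wrote 3B at 0x11 = e83678
query mem[0x0f]=0x41, mem[0x15]=0x2e, mem[0x16]=0x41, mem[0x17]=0xe8

MEM[0x0f,0x15,0x16,0x17] = 41 2e 41 e8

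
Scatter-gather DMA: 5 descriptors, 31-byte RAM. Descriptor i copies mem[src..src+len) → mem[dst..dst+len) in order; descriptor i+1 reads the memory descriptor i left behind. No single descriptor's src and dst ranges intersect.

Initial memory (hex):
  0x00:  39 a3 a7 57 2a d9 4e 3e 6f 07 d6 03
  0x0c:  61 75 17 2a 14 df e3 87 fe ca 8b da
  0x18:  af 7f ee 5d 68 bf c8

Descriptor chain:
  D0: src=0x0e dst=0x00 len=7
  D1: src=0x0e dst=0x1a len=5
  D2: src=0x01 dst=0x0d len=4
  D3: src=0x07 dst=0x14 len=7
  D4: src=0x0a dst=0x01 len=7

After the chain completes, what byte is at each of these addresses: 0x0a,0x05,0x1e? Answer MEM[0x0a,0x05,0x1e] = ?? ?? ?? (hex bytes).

MEM[0x0a,0x05,0x1e] = d6 14 e3

  after D0: wrote 7B at 0x00 = 172a14dfe387fe
  after D1: wrote 5B at 0x1a = 172a14dfe3
  after D2: wrote 4B at 0x0d = 2a14dfe3
  after D3: wrote 7B at 0x14 = 3e6f07d603612a
  after D4: wrote 7B at 0x01 = d603612a14dfe3
query mem[0x0a]=0xd6, mem[0x05]=0x14, mem[0x1e]=0xe3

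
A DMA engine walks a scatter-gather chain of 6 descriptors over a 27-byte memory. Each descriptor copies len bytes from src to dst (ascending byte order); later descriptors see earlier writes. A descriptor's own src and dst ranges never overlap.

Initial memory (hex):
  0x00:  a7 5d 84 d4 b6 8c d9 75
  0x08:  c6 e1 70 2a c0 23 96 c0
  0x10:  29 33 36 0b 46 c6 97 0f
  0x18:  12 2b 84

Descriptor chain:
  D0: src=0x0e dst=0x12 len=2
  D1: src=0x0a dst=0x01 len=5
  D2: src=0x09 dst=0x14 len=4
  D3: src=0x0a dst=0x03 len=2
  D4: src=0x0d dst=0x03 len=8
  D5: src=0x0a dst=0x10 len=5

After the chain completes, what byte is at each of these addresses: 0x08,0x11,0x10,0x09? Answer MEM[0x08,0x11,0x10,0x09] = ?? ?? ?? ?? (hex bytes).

MEM[0x08,0x11,0x10,0x09] = 96 2a e1 c0

#0 dst[0x12+2] := {0x96,0xc0}
#1 dst[0x01+5] := {0x70,0x2a,0xc0,0x23,0x96}
#2 dst[0x14+4] := {0xe1,0x70,0x2a,0xc0}
#3 dst[0x03+2] := {0x70,0x2a}
#4 dst[0x03+8] := {0x23,0x96,0xc0,0x29,0x33,0x96,0xc0,0xe1}
#5 dst[0x10+5] := {0xe1,0x2a,0xc0,0x23,0x96}
query mem[0x08]=0x96, mem[0x11]=0x2a, mem[0x10]=0xe1, mem[0x09]=0xc0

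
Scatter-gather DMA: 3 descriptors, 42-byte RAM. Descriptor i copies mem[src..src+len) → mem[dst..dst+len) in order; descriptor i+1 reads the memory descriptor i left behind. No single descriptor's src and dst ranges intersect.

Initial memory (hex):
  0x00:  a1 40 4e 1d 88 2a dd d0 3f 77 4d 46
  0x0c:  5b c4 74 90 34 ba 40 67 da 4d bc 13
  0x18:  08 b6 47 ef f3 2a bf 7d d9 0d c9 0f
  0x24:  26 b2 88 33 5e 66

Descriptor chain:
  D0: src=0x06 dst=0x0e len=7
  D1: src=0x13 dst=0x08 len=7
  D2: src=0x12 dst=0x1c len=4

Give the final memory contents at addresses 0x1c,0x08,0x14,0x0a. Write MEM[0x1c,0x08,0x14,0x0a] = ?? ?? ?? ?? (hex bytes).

MEM[0x1c,0x08,0x14,0x0a] = 4d 46 5b 4d

[0] 0x06->0x0e len=7 : dd d0 3f 77 4d 46 5b
[1] 0x13->0x08 len=7 : 46 5b 4d bc 13 08 b6
[2] 0x12->0x1c len=4 : 4d 46 5b 4d
query mem[0x1c]=0x4d, mem[0x08]=0x46, mem[0x14]=0x5b, mem[0x0a]=0x4d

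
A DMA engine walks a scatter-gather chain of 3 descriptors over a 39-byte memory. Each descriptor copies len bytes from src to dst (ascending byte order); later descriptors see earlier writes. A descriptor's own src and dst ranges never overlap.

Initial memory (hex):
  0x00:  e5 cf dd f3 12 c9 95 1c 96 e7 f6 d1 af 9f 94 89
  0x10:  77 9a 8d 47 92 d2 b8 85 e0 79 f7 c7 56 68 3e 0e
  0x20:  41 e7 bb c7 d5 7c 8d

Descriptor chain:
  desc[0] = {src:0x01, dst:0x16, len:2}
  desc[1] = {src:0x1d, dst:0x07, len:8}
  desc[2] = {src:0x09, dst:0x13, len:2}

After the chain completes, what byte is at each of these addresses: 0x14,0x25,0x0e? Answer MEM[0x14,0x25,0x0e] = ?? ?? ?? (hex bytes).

MEM[0x14,0x25,0x0e] = 41 7c d5

[0] 0x01->0x16 len=2 : cf dd
[1] 0x1d->0x07 len=8 : 68 3e 0e 41 e7 bb c7 d5
[2] 0x09->0x13 len=2 : 0e 41
query mem[0x14]=0x41, mem[0x25]=0x7c, mem[0x0e]=0xd5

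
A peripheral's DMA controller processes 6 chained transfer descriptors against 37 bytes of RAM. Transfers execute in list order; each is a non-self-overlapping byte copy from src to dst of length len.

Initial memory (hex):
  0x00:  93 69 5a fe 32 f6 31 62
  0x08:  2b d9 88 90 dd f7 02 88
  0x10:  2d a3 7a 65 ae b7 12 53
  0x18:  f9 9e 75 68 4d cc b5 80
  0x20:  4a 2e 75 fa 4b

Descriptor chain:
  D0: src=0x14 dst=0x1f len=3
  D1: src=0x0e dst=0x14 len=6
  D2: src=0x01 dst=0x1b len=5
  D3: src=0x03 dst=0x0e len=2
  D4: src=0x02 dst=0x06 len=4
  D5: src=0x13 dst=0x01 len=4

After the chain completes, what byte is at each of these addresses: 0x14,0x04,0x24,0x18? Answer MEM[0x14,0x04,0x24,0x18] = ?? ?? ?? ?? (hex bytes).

MEM[0x14,0x04,0x24,0x18] = 02 2d 4b 7a

  after D0: wrote 3B at 0x1f = aeb712
  after D1: wrote 6B at 0x14 = 02882da37a65
  after D2: wrote 5B at 0x1b = 695afe32f6
  after D3: wrote 2B at 0x0e = fe32
  after D4: wrote 4B at 0x06 = 5afe32f6
  after D5: wrote 4B at 0x01 = 6502882d
query mem[0x14]=0x02, mem[0x04]=0x2d, mem[0x24]=0x4b, mem[0x18]=0x7a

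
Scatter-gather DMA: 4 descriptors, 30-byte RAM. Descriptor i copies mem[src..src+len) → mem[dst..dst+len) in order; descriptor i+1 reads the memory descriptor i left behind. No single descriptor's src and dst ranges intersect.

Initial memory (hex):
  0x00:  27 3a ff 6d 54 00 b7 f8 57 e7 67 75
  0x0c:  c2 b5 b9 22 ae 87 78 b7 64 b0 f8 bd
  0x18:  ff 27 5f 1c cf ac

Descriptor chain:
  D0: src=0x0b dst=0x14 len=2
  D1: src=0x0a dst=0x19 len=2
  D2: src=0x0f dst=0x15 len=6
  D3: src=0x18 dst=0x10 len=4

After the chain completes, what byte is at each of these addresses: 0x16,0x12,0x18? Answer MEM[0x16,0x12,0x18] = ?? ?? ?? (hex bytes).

D0: mem[0x14..0x15] <- [75 c2]
D1: mem[0x19..0x1a] <- [67 75]
D2: mem[0x15..0x1a] <- [22 ae 87 78 b7 75]
D3: mem[0x10..0x13] <- [78 b7 75 1c]
query mem[0x16]=0xae, mem[0x12]=0x75, mem[0x18]=0x78

MEM[0x16,0x12,0x18] = ae 75 78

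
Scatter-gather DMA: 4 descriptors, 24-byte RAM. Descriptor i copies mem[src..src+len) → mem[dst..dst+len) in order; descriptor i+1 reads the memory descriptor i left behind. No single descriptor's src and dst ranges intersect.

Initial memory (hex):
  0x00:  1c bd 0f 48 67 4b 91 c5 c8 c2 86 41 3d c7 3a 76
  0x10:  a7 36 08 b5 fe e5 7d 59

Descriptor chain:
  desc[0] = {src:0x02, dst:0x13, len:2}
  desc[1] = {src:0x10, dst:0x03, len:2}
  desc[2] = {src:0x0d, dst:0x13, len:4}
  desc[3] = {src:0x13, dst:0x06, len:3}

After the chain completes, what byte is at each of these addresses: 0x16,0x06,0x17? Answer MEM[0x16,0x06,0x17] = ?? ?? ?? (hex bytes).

MEM[0x16,0x06,0x17] = a7 c7 59

D0: mem[0x13..0x14] <- [0f 48]
D1: mem[0x03..0x04] <- [a7 36]
D2: mem[0x13..0x16] <- [c7 3a 76 a7]
D3: mem[0x06..0x08] <- [c7 3a 76]
query mem[0x16]=0xa7, mem[0x06]=0xc7, mem[0x17]=0x59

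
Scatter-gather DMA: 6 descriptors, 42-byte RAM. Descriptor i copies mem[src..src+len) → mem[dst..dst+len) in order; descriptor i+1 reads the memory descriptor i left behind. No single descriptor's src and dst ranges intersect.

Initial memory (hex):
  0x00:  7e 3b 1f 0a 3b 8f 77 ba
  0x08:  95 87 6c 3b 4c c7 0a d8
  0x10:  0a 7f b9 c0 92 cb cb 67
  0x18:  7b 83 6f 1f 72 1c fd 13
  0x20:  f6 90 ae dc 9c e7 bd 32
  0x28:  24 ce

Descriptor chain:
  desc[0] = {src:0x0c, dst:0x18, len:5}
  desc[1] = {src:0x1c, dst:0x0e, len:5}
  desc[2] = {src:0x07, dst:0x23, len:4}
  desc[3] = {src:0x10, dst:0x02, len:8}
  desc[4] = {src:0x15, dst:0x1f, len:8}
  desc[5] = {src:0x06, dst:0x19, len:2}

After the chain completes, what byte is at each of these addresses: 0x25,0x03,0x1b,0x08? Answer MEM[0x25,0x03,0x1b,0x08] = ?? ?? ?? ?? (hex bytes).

MEM[0x25,0x03,0x1b,0x08] = d8 13 d8 cb

[0] 0x0c->0x18 len=5 : 4c c7 0a d8 0a
[1] 0x1c->0x0e len=5 : 0a 1c fd 13 f6
[2] 0x07->0x23 len=4 : ba 95 87 6c
[3] 0x10->0x02 len=8 : fd 13 f6 c0 92 cb cb 67
[4] 0x15->0x1f len=8 : cb cb 67 4c c7 0a d8 0a
[5] 0x06->0x19 len=2 : 92 cb
query mem[0x25]=0xd8, mem[0x03]=0x13, mem[0x1b]=0xd8, mem[0x08]=0xcb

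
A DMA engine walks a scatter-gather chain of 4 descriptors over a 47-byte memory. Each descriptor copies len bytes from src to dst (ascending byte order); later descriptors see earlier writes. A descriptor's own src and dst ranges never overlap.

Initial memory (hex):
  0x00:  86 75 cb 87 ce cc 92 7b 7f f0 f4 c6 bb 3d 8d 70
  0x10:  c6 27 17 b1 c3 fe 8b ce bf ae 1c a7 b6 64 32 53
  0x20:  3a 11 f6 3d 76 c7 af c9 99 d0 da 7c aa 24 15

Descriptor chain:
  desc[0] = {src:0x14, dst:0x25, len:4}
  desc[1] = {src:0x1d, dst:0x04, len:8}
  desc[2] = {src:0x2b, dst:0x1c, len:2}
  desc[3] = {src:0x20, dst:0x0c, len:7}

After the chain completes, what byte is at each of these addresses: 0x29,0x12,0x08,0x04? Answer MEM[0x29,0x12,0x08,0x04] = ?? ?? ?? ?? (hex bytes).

MEM[0x29,0x12,0x08,0x04] = d0 fe 11 64

  after D0: wrote 4B at 0x25 = c3fe8bce
  after D1: wrote 8B at 0x04 = 6432533a11f63d76
  after D2: wrote 2B at 0x1c = 7caa
  after D3: wrote 7B at 0x0c = 3a11f63d76c3fe
query mem[0x29]=0xd0, mem[0x12]=0xfe, mem[0x08]=0x11, mem[0x04]=0x64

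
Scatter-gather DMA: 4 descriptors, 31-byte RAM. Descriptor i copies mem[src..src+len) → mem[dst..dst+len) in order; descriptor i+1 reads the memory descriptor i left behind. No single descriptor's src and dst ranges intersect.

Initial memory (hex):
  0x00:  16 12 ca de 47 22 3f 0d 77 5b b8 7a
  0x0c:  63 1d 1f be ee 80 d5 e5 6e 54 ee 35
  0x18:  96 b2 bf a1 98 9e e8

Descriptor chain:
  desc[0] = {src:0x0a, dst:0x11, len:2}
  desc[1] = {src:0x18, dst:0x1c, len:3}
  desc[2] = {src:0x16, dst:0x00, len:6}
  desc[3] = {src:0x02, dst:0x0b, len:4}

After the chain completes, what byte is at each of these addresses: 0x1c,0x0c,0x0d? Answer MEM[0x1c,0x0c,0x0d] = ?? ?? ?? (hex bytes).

D0: mem[0x11..0x12] <- [b8 7a]
D1: mem[0x1c..0x1e] <- [96 b2 bf]
D2: mem[0x00..0x05] <- [ee 35 96 b2 bf a1]
D3: mem[0x0b..0x0e] <- [96 b2 bf a1]
query mem[0x1c]=0x96, mem[0x0c]=0xb2, mem[0x0d]=0xbf

MEM[0x1c,0x0c,0x0d] = 96 b2 bf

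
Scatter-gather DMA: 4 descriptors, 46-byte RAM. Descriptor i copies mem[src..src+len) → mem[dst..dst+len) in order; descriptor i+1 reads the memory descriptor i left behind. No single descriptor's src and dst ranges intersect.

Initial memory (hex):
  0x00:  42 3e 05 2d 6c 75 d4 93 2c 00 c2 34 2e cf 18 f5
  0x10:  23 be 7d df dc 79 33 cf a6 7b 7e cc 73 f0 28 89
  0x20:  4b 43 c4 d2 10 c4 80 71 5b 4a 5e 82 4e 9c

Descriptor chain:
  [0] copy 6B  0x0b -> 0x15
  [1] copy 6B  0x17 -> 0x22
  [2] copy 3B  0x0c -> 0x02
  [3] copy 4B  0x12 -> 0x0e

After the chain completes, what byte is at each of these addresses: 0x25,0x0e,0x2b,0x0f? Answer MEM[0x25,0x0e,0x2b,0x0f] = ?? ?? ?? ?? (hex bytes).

#0 dst[0x15+6] := {0x34,0x2e,0xcf,0x18,0xf5,0x23}
#1 dst[0x22+6] := {0xcf,0x18,0xf5,0x23,0xcc,0x73}
#2 dst[0x02+3] := {0x2e,0xcf,0x18}
#3 dst[0x0e+4] := {0x7d,0xdf,0xdc,0x34}
query mem[0x25]=0x23, mem[0x0e]=0x7d, mem[0x2b]=0x82, mem[0x0f]=0xdf

MEM[0x25,0x0e,0x2b,0x0f] = 23 7d 82 df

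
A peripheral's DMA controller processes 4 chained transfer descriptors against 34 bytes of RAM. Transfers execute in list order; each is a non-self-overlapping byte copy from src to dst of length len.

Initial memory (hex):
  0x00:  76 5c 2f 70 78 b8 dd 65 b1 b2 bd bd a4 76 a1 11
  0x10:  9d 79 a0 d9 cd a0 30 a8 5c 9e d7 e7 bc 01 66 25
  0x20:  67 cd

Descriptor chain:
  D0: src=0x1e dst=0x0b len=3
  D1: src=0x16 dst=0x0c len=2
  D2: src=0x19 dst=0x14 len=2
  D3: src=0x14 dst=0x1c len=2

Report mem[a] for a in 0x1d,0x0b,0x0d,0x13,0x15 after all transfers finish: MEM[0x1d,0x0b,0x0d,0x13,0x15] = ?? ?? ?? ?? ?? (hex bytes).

[0] 0x1e->0x0b len=3 : 66 25 67
[1] 0x16->0x0c len=2 : 30 a8
[2] 0x19->0x14 len=2 : 9e d7
[3] 0x14->0x1c len=2 : 9e d7
query mem[0x1d]=0xd7, mem[0x0b]=0x66, mem[0x0d]=0xa8, mem[0x13]=0xd9, mem[0x15]=0xd7

MEM[0x1d,0x0b,0x0d,0x13,0x15] = d7 66 a8 d9 d7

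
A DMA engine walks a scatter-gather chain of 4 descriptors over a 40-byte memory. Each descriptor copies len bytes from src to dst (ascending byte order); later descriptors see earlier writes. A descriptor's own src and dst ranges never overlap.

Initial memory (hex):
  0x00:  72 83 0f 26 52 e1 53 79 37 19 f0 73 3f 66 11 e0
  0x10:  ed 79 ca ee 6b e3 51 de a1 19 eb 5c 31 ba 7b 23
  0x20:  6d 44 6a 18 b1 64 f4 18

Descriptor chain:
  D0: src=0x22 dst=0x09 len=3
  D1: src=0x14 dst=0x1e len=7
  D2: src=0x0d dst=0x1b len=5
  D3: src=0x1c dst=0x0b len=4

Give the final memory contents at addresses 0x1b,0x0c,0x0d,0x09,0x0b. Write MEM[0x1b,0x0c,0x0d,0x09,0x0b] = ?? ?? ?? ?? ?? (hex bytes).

#0 dst[0x09+3] := {0x6a,0x18,0xb1}
#1 dst[0x1e+7] := {0x6b,0xe3,0x51,0xde,0xa1,0x19,0xeb}
#2 dst[0x1b+5] := {0x66,0x11,0xe0,0xed,0x79}
#3 dst[0x0b+4] := {0x11,0xe0,0xed,0x79}
query mem[0x1b]=0x66, mem[0x0c]=0xe0, mem[0x0d]=0xed, mem[0x09]=0x6a, mem[0x0b]=0x11

MEM[0x1b,0x0c,0x0d,0x09,0x0b] = 66 e0 ed 6a 11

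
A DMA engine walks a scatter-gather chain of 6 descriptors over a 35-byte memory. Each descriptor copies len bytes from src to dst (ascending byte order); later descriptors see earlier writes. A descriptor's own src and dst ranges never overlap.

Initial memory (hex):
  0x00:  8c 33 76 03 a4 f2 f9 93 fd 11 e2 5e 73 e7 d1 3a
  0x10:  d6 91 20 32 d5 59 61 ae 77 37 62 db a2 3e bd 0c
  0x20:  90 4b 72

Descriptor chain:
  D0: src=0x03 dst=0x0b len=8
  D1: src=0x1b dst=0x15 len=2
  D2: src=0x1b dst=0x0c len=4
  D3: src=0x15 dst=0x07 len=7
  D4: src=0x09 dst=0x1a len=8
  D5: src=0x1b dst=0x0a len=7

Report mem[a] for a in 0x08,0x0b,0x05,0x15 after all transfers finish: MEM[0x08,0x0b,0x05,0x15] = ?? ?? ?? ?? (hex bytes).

MEM[0x08,0x0b,0x05,0x15] = a2 37 f2 db

  after D0: wrote 8B at 0x0b = 03a4f2f993fd11e2
  after D1: wrote 2B at 0x15 = dba2
  after D2: wrote 4B at 0x0c = dba23ebd
  after D3: wrote 7B at 0x07 = dba2ae773762db
  after D4: wrote 8B at 0x1a = ae773762db3ebdfd
  after D5: wrote 7B at 0x0a = 773762db3ebdfd
query mem[0x08]=0xa2, mem[0x0b]=0x37, mem[0x05]=0xf2, mem[0x15]=0xdb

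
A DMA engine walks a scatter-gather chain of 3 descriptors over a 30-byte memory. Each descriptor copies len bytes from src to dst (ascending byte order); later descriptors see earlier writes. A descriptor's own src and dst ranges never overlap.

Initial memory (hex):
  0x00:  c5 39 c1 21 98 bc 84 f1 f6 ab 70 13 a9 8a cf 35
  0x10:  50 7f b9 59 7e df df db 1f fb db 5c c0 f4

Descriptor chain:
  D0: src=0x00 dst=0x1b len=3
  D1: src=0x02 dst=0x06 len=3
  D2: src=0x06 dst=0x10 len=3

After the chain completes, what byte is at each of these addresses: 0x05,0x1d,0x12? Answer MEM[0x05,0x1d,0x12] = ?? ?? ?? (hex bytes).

MEM[0x05,0x1d,0x12] = bc c1 98

  after D0: wrote 3B at 0x1b = c539c1
  after D1: wrote 3B at 0x06 = c12198
  after D2: wrote 3B at 0x10 = c12198
query mem[0x05]=0xbc, mem[0x1d]=0xc1, mem[0x12]=0x98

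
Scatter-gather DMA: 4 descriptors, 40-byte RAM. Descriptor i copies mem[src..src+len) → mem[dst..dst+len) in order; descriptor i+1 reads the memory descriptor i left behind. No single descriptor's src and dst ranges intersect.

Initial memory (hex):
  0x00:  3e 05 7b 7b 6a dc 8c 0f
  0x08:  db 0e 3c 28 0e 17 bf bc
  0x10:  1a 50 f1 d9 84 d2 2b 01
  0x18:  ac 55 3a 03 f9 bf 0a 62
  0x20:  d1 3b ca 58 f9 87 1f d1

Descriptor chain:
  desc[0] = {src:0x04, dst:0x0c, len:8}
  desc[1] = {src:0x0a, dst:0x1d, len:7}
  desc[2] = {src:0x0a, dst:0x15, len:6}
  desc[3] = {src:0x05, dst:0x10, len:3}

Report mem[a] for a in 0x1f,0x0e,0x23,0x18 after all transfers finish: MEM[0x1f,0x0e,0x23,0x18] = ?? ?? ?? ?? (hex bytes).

D0: mem[0x0c..0x13] <- [6a dc 8c 0f db 0e 3c 28]
D1: mem[0x1d..0x23] <- [3c 28 6a dc 8c 0f db]
D2: mem[0x15..0x1a] <- [3c 28 6a dc 8c 0f]
D3: mem[0x10..0x12] <- [dc 8c 0f]
query mem[0x1f]=0x6a, mem[0x0e]=0x8c, mem[0x23]=0xdb, mem[0x18]=0xdc

MEM[0x1f,0x0e,0x23,0x18] = 6a 8c db dc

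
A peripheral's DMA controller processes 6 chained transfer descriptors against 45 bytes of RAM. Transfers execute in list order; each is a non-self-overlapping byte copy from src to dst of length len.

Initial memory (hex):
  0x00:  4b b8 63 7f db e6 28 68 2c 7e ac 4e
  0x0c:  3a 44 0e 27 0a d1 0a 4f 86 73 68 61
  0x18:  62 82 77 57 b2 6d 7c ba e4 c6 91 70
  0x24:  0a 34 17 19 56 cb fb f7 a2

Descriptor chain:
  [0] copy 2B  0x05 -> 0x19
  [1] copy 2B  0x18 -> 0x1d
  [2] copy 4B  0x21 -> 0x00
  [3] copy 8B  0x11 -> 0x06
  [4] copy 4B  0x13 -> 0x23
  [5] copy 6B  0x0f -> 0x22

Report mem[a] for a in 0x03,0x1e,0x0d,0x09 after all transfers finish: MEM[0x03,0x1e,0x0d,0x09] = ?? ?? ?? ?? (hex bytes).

[0] 0x05->0x19 len=2 : e6 28
[1] 0x18->0x1d len=2 : 62 e6
[2] 0x21->0x00 len=4 : c6 91 70 0a
[3] 0x11->0x06 len=8 : d1 0a 4f 86 73 68 61 62
[4] 0x13->0x23 len=4 : 4f 86 73 68
[5] 0x0f->0x22 len=6 : 27 0a d1 0a 4f 86
query mem[0x03]=0x0a, mem[0x1e]=0xe6, mem[0x0d]=0x62, mem[0x09]=0x86

MEM[0x03,0x1e,0x0d,0x09] = 0a e6 62 86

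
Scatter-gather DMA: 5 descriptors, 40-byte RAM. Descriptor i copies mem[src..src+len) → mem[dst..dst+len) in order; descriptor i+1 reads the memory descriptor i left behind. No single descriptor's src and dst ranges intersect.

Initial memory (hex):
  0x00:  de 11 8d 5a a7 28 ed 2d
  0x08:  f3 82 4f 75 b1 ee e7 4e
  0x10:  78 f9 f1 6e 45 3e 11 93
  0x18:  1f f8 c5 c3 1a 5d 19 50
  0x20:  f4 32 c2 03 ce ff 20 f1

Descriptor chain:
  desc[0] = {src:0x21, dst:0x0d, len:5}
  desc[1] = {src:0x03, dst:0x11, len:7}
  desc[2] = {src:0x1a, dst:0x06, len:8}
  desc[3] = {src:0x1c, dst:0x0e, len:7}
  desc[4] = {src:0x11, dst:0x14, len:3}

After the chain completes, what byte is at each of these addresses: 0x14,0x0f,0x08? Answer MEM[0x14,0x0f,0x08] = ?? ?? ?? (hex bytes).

MEM[0x14,0x0f,0x08] = 50 5d 1a

[0] 0x21->0x0d len=5 : 32 c2 03 ce ff
[1] 0x03->0x11 len=7 : 5a a7 28 ed 2d f3 82
[2] 0x1a->0x06 len=8 : c5 c3 1a 5d 19 50 f4 32
[3] 0x1c->0x0e len=7 : 1a 5d 19 50 f4 32 c2
[4] 0x11->0x14 len=3 : 50 f4 32
query mem[0x14]=0x50, mem[0x0f]=0x5d, mem[0x08]=0x1a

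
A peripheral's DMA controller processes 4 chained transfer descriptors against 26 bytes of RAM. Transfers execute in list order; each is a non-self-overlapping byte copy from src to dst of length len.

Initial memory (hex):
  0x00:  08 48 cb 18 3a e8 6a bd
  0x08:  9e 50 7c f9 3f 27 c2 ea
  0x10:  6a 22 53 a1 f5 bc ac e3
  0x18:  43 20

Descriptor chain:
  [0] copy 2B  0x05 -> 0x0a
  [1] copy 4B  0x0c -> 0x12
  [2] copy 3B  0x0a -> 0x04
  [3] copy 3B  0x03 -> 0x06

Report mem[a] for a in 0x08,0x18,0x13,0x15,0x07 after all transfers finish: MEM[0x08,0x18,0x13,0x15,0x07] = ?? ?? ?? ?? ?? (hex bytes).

MEM[0x08,0x18,0x13,0x15,0x07] = 6a 43 27 ea e8

  after D0: wrote 2B at 0x0a = e86a
  after D1: wrote 4B at 0x12 = 3f27c2ea
  after D2: wrote 3B at 0x04 = e86a3f
  after D3: wrote 3B at 0x06 = 18e86a
query mem[0x08]=0x6a, mem[0x18]=0x43, mem[0x13]=0x27, mem[0x15]=0xea, mem[0x07]=0xe8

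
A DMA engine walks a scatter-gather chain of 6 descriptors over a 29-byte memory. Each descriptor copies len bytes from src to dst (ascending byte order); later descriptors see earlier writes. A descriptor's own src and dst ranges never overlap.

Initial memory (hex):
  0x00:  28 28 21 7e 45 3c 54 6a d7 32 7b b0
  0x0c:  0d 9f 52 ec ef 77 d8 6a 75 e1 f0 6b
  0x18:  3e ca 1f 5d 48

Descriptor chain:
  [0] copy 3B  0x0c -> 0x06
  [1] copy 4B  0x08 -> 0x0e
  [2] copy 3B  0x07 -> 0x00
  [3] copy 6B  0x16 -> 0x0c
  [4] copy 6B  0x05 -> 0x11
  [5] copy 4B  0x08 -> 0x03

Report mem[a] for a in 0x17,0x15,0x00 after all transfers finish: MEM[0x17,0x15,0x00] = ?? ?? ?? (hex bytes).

MEM[0x17,0x15,0x00] = 6b 32 9f

[0] 0x0c->0x06 len=3 : 0d 9f 52
[1] 0x08->0x0e len=4 : 52 32 7b b0
[2] 0x07->0x00 len=3 : 9f 52 32
[3] 0x16->0x0c len=6 : f0 6b 3e ca 1f 5d
[4] 0x05->0x11 len=6 : 3c 0d 9f 52 32 7b
[5] 0x08->0x03 len=4 : 52 32 7b b0
query mem[0x17]=0x6b, mem[0x15]=0x32, mem[0x00]=0x9f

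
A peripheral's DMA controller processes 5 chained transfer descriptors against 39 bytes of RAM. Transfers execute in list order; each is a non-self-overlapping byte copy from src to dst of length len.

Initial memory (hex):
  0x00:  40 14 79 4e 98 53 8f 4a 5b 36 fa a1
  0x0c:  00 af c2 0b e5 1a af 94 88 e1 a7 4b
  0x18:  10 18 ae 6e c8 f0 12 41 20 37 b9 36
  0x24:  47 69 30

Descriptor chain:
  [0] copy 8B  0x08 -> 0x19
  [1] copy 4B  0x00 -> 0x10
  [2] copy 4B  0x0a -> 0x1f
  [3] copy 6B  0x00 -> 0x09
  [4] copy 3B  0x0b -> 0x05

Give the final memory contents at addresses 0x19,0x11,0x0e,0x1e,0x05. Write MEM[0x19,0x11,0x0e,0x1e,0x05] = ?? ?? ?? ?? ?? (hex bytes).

MEM[0x19,0x11,0x0e,0x1e,0x05] = 5b 14 53 af 79

#0 dst[0x19+8] := {0x5b,0x36,0xfa,0xa1,0x00,0xaf,0xc2,0x0b}
#1 dst[0x10+4] := {0x40,0x14,0x79,0x4e}
#2 dst[0x1f+4] := {0xfa,0xa1,0x00,0xaf}
#3 dst[0x09+6] := {0x40,0x14,0x79,0x4e,0x98,0x53}
#4 dst[0x05+3] := {0x79,0x4e,0x98}
query mem[0x19]=0x5b, mem[0x11]=0x14, mem[0x0e]=0x53, mem[0x1e]=0xaf, mem[0x05]=0x79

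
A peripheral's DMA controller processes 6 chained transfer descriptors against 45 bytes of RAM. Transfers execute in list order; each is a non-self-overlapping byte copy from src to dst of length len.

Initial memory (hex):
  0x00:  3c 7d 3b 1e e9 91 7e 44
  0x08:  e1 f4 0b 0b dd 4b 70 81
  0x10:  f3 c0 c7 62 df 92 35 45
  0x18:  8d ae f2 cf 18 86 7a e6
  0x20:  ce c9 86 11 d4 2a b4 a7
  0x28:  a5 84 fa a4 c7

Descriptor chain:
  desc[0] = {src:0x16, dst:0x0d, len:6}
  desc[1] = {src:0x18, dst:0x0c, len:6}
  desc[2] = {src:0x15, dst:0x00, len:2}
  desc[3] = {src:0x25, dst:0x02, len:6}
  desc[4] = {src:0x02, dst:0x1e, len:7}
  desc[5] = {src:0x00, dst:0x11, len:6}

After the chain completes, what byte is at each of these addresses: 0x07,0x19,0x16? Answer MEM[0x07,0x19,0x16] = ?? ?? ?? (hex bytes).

D0: mem[0x0d..0x12] <- [35 45 8d ae f2 cf]
D1: mem[0x0c..0x11] <- [8d ae f2 cf 18 86]
D2: mem[0x00..0x01] <- [92 35]
D3: mem[0x02..0x07] <- [2a b4 a7 a5 84 fa]
D4: mem[0x1e..0x24] <- [2a b4 a7 a5 84 fa e1]
D5: mem[0x11..0x16] <- [92 35 2a b4 a7 a5]
query mem[0x07]=0xfa, mem[0x19]=0xae, mem[0x16]=0xa5

MEM[0x07,0x19,0x16] = fa ae a5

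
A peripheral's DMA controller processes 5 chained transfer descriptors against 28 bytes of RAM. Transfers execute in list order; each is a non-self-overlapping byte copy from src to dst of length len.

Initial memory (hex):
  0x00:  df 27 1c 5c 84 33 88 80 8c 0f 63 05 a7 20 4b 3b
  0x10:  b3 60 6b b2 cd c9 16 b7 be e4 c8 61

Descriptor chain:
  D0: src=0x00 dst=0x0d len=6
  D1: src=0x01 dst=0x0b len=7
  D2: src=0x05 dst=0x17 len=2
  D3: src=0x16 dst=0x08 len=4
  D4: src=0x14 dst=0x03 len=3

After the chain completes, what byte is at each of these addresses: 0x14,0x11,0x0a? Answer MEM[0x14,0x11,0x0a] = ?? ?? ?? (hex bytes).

D0: mem[0x0d..0x12] <- [df 27 1c 5c 84 33]
D1: mem[0x0b..0x11] <- [27 1c 5c 84 33 88 80]
D2: mem[0x17..0x18] <- [33 88]
D3: mem[0x08..0x0b] <- [16 33 88 e4]
D4: mem[0x03..0x05] <- [cd c9 16]
query mem[0x14]=0xcd, mem[0x11]=0x80, mem[0x0a]=0x88

MEM[0x14,0x11,0x0a] = cd 80 88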